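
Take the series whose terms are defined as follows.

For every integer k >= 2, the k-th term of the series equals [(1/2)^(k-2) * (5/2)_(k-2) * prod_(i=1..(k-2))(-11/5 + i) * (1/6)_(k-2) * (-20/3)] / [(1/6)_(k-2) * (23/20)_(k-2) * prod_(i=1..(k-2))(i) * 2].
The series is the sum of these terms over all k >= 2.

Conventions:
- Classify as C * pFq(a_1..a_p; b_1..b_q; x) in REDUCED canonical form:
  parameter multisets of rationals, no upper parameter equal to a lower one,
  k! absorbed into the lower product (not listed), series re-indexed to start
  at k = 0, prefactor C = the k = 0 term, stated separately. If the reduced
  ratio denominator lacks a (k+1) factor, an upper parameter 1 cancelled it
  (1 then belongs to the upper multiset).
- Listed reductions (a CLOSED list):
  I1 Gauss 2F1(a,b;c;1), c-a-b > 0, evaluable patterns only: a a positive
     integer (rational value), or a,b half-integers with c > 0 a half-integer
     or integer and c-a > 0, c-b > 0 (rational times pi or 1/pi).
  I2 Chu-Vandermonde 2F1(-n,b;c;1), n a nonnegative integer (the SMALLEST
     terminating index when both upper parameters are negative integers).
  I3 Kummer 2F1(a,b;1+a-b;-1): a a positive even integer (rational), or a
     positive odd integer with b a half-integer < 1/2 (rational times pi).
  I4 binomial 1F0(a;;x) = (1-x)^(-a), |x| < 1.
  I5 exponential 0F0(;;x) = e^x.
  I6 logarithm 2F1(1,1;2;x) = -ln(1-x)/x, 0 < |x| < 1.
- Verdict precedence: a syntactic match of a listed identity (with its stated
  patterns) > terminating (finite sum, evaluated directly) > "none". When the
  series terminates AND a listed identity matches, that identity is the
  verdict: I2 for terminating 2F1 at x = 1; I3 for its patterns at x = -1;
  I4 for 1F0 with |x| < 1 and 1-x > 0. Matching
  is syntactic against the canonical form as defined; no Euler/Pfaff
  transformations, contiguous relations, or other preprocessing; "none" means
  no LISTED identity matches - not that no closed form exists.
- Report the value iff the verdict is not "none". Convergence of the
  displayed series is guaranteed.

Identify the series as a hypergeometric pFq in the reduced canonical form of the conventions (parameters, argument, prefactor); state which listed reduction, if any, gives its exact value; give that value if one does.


Reduced: x = 1/2, 2F1, upper = {-6/5, 5/2}, lower = {23/20}, C = -10/3. Verdict: none (x = 1/2): each listed identity misses the multisets {-6/5, 5/2} ; {23/20}.

Structural cue: from the first term -10/3: the running product (C = -10/3) telescopes to a rising factorial.
Ratio: r(k) = (1/2) * (k-6/5) (k+5/2) / [(k+23/20) (k+1)] - rational; roots negated = parameters, x = (1/2), C = -10/3.


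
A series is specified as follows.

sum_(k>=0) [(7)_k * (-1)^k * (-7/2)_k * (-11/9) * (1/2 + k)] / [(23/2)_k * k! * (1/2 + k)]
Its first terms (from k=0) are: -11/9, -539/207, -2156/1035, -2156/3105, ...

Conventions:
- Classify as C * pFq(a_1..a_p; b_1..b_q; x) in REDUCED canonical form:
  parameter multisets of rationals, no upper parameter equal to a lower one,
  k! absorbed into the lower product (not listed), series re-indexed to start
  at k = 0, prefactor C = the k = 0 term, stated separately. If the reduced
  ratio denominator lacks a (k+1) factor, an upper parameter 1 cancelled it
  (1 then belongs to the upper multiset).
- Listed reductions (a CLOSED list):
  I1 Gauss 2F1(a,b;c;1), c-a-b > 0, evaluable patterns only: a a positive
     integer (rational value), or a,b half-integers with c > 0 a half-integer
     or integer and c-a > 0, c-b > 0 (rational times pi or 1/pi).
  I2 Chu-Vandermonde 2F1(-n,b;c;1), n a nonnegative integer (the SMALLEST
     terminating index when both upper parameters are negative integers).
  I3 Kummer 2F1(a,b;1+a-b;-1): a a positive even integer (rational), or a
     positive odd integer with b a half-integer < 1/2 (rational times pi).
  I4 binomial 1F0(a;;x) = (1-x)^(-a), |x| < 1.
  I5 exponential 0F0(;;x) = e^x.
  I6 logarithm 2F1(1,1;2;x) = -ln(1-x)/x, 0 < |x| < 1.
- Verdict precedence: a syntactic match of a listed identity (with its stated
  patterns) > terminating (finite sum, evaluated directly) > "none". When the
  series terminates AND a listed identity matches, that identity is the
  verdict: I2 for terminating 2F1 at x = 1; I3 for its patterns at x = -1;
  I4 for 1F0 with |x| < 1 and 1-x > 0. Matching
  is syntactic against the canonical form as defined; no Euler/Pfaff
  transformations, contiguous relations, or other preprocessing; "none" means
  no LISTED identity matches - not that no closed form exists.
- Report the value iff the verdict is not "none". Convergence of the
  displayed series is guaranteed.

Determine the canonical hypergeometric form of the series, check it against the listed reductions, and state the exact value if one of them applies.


x = -1 here; the reduced form reads 2F1, upper {-7/2, 7}, lower {23/2}, C = -11/9. Verdict (x = -1): Kummer (I3) applies (x = -1; c = 23/2 equals 1+a-b for upper {-7/2, 7}: listed pattern). Value: (-17782765/8388608) * pi.

The tell: from the first term -11/9: k + 1/2 divides numerator and denominator alike; C = -11/9 after cancelling.
Step ratio: r(k) = (-1) * (k-7/2) (k+7) / [(k+23/2) (k+1)] - rational in k, leading ratio (-1); with t_0 = -11/9, classification follows.


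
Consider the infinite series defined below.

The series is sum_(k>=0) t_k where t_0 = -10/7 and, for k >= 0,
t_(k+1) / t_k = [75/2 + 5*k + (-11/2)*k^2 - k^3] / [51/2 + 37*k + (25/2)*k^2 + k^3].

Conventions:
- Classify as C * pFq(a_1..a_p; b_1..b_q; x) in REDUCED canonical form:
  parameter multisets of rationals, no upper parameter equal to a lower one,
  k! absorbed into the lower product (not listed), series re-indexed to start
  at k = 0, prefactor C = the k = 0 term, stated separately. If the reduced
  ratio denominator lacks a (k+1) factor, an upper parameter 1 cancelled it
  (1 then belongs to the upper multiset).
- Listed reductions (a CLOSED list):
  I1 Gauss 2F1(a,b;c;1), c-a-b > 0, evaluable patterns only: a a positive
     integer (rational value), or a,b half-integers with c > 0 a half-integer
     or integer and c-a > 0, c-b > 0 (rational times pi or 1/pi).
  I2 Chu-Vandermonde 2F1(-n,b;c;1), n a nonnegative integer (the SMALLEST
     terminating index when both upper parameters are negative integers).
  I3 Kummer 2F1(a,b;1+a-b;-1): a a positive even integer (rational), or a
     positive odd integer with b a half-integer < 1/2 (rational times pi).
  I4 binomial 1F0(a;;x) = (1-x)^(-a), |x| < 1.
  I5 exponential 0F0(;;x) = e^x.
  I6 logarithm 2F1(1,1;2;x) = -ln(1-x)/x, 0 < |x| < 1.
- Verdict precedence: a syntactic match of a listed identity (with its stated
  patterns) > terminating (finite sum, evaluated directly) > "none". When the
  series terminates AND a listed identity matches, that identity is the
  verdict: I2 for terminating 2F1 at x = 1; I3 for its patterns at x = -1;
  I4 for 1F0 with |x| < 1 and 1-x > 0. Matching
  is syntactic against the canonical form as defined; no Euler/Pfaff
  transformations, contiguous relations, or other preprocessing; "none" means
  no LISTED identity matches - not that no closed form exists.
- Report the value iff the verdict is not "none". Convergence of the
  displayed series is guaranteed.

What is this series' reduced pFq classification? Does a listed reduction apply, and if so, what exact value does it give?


The series (x = -1) is 2F1: upper {-5/2, 5}, lower {17/2}, prefactor -10/7. Verdict at x = -1: Kummer's theorem (I3) matches (x = -1; c = 17/2 equals 1+a-b for upper {-5/2, 5}: listed pattern). Value: (-96525/65536) * pi.

Key observation: x = (-1) and the parameter 3 appears in both the upper and lower lists and cancels.
Term ratio: r(k) = (-1) * (k-5/2) (k+5) / [(k+17/2) (k+1)] - rational in k. x = (-1); t_0 = -10/7; negate the roots.


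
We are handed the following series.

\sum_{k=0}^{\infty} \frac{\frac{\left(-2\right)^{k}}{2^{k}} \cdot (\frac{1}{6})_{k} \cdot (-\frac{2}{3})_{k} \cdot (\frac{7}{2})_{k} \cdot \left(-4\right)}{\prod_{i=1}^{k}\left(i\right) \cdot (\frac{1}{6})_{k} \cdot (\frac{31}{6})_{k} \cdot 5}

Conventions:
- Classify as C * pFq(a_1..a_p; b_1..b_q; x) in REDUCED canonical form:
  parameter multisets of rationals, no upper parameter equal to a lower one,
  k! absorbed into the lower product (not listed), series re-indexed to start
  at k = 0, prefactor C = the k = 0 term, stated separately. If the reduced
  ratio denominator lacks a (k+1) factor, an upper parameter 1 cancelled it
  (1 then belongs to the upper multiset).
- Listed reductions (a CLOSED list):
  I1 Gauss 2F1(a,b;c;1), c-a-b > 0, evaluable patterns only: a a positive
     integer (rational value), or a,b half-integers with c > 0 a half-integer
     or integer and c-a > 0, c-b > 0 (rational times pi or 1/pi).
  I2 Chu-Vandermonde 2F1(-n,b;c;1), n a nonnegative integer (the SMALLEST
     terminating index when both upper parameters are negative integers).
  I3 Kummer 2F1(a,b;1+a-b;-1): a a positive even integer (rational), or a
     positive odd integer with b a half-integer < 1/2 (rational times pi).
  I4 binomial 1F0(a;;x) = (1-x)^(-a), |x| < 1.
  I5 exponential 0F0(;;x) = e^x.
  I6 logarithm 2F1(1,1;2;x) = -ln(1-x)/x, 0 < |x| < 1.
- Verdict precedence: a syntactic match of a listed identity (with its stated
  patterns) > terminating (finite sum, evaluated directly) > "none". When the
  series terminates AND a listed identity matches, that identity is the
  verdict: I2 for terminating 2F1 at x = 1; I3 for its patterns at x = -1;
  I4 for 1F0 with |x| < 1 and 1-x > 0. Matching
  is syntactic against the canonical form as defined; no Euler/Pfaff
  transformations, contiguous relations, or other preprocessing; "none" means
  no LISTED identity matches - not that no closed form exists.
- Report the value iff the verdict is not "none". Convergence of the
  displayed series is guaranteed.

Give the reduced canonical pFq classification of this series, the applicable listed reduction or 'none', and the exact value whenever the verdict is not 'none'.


x = -1 here; the reduced form reads 2F1, upper {-\frac{2}{3}, \frac{7}{2}}, lower {\frac{31}{6}}, C = -\frac{4}{5}. Verdict: no listed reduction: x = -1 and upper {-\frac{2}{3}, \frac{7}{2}} fail every I1-I6 pattern.

The tell: x = -1 and the two k-th powers (prefactor -4/5) combine into one argument.
Consecutive-term ratio: r(k) = -1 * (k-\frac{2}{3}) (k+\frac{7}{2}) / [(k+\frac{31}{6}) (k+1)] - rational in k, leading ratio -1; with t_0 = -\frac{4}{5}, classification follows.


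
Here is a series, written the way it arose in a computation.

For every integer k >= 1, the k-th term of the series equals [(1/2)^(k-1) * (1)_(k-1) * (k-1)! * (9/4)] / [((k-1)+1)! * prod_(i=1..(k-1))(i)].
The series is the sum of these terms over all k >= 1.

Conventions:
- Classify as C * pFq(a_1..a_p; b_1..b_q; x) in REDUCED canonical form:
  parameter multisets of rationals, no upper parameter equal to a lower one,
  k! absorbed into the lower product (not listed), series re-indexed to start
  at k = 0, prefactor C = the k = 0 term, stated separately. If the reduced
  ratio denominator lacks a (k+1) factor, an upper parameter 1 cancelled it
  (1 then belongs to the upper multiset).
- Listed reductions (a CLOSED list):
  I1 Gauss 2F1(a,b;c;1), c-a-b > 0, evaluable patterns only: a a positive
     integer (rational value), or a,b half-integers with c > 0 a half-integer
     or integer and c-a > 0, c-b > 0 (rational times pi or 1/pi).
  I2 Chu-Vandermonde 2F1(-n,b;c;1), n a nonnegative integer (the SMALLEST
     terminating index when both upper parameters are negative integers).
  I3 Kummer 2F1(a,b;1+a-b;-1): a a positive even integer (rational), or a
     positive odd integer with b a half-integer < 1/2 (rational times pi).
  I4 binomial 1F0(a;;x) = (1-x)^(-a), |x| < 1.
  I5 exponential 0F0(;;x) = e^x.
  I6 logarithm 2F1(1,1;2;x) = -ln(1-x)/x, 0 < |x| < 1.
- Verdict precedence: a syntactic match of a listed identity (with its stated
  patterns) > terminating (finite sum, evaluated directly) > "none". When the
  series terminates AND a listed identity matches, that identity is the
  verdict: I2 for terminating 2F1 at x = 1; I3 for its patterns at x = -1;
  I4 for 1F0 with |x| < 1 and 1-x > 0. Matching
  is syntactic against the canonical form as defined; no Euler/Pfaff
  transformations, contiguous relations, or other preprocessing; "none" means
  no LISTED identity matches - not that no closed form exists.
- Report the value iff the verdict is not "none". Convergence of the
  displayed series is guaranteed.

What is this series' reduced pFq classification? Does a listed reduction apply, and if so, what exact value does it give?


At argument 1/2: a 2F1 with upper {1, 1}, lower {2}, scaled by C = 9/4. Verdict: the I6 logarithm reduction matches (the logarithm: parameters (1,1;2), x = 1/2). Exact value: (-9/2) * ln(1/2).

First insight: x = (1/2) and the denominator's factorial ratio (prefactor 9/4) is a lower Pochhammer.
Ratio: r(k) = (1/2) * (k+1) (k+1) / [(k+2) (k+1)] - rational; roots negated = parameters, x = (1/2), C = 9/4.


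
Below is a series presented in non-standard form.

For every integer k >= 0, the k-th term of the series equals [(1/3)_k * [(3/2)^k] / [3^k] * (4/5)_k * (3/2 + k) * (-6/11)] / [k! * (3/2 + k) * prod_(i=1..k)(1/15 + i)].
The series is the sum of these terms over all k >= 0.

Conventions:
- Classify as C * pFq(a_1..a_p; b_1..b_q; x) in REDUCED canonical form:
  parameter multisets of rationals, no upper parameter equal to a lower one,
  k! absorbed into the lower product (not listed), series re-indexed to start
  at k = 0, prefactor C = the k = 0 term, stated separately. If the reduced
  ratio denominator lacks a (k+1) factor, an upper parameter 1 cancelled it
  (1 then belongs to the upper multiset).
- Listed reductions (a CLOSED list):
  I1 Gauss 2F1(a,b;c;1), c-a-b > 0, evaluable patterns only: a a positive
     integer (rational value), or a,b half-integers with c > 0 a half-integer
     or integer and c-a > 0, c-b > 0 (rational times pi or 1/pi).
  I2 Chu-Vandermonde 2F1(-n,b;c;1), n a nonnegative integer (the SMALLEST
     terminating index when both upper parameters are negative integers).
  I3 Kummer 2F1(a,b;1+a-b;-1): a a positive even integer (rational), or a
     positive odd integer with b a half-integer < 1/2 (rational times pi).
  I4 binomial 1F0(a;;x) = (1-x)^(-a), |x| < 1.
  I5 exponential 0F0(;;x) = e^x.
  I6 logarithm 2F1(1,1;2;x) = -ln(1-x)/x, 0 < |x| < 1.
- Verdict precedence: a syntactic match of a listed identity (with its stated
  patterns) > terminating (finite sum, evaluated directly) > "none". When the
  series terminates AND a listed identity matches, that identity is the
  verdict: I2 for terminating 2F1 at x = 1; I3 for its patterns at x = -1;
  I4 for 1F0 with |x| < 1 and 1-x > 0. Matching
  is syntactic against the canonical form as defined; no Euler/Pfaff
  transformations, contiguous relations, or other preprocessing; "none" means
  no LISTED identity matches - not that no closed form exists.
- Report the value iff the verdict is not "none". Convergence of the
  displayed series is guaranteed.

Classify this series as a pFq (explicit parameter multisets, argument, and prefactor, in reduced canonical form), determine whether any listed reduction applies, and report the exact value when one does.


Classification (C = -6/11): 2F1 with upper {1/3, 4/5}, lower {16/15}, argument x = 1/2. Verdict: none - this 2F1 at x = 1/2 matches no listed pattern, and upper {1/3, 4/5} holds no stopper.

Structural cue: from the first term -6/11: the two k-th powers (prefactor -6/11) combine into one argument.
Term ratio: r(k) = (1/2) * (k+1/3) (k+4/5) / [(k+16/15) (k+1)] - rational in k. x = (1/2); t_0 = -6/11; negate the roots.


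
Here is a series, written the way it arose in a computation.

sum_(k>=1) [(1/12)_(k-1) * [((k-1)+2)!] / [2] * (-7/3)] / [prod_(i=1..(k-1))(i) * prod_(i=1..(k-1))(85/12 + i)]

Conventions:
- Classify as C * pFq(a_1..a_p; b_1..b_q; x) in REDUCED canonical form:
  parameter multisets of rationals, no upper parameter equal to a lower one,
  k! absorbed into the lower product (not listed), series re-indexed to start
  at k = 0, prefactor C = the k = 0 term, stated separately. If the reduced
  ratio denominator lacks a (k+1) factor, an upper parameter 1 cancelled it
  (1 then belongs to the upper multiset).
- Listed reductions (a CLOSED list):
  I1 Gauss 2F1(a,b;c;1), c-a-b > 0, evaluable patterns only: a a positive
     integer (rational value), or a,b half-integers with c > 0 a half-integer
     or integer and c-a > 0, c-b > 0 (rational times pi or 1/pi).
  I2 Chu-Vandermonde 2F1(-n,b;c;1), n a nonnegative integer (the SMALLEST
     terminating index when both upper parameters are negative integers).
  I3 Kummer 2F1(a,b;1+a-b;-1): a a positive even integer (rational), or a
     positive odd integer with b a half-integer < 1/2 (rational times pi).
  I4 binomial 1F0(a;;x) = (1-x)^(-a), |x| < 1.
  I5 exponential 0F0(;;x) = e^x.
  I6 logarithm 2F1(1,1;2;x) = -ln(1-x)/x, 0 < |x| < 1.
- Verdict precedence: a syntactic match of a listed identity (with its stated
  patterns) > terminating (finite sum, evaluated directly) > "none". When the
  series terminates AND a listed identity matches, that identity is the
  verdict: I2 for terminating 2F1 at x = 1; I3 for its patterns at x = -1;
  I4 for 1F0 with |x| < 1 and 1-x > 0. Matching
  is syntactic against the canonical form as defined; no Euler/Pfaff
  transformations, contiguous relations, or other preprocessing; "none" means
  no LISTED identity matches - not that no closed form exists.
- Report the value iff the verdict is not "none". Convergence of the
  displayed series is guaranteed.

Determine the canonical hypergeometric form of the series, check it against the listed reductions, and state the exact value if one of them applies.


Canonical form: C = -7/3 times 2F1 with upper {1/12, 3}, lower {97/12}, x = 1. Verdict: the Gauss summation I1 applies (x = 1: the Gamma ratio telescopes since c-a-b = 5 > 0 and a = 3 in Z>0). Value: -75701/31104.

First insight: from the first term -7/3: the lower running product (prefactor -7/3) is a rising factorial.
Ratio: r(k) = 1 * (k+1/12) (k+3) / [(k+97/12) (k+1)] ; factor over Q: parameters, x = 1, and C = -7/3.


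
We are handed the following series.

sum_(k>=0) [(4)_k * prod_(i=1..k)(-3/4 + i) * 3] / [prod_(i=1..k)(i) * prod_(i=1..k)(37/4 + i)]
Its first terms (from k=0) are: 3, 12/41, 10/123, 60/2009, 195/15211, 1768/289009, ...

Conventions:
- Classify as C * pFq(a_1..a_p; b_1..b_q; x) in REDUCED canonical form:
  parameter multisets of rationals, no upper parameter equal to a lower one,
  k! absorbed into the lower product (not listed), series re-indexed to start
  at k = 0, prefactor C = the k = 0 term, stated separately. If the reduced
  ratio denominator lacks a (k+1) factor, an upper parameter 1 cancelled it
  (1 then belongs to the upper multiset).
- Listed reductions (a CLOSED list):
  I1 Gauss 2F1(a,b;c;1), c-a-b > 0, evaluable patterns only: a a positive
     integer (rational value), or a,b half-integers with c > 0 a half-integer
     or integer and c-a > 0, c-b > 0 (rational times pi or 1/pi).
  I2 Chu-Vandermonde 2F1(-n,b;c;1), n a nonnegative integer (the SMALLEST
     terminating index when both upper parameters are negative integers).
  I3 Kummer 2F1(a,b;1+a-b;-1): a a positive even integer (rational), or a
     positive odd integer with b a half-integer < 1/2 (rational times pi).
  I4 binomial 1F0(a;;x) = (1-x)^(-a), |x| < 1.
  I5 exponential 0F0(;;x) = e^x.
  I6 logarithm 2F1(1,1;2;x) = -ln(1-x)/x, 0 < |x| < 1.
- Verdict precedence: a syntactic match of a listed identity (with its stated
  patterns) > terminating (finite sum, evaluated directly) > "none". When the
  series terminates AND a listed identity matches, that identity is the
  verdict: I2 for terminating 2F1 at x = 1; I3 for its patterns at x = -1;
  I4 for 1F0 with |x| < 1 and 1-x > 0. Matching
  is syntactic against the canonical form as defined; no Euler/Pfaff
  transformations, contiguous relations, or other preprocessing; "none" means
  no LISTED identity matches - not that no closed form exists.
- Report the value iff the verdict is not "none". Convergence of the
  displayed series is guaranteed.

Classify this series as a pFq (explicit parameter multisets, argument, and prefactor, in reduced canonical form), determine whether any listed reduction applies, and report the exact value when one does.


Canonical form: C = 3 times 2F1 with upper {1/4, 4}, lower {41/4}, x = 1. Verdict: the Gauss summation I1 matches (x = 1: the Gamma ratio telescopes since c-a-b = 6 > 0 and a = 4 in Z>0). Exact value: 295075/86016.

The tell: from the first term 3: the lower running product (C = 3, x = 1) is a rising factorial.
Adjacent-term ratio: r(k) = 1 * (k+1/4) (k+4) / [(k+41/4) (k+1)] ; factor over Q: parameters, x = 1, and C = 3.


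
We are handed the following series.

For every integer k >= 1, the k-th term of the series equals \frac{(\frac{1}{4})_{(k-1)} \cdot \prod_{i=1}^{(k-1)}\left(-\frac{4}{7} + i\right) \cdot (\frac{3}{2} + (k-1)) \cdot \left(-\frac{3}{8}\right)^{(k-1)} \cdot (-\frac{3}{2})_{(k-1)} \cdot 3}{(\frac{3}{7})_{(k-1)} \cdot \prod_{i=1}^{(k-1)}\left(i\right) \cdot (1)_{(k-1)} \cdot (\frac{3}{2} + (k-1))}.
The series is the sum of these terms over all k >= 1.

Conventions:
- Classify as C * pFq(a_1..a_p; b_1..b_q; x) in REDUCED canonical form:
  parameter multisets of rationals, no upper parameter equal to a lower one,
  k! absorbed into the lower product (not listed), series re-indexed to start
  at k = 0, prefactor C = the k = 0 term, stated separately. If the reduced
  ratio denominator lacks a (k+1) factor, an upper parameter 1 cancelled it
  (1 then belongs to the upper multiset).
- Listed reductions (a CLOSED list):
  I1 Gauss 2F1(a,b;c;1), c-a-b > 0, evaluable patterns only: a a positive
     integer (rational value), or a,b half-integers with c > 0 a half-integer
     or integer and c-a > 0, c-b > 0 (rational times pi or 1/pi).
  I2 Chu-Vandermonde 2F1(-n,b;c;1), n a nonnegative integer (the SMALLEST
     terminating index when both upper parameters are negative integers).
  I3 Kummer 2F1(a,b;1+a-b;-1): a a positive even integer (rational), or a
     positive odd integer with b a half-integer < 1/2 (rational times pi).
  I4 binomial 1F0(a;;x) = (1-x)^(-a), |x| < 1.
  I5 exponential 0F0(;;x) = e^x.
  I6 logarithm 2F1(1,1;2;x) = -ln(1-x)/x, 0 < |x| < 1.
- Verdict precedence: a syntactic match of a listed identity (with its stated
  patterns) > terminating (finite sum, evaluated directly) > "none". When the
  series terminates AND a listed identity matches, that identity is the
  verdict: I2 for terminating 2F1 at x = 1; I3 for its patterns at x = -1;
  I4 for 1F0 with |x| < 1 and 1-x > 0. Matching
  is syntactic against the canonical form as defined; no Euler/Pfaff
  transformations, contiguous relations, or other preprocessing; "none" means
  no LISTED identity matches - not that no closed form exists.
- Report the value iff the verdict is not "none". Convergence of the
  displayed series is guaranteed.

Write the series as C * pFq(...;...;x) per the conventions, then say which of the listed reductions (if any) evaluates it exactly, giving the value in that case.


Reduced: x = -\frac{3}{8}, 2F1, upper = {-\frac{3}{2}, \frac{1}{4}}, lower = {1}, C = 3. Verdict: none - this 2F1 at x = -\frac{3}{8} matches no listed pattern, and upper {-\frac{3}{2}, \frac{1}{4}} holds no stopper.

The tell: t_0 being 3, the product of the first k integers (C = 3, x = -3/8) is k!.
Term ratio: r(k) = -\frac{3}{8} * (k-\frac{3}{2}) (k+\frac{1}{4}) / [(k+1) (k+1)] - rational in k, leading ratio -\frac{3}{8}; with t_0 = 3, classification follows.


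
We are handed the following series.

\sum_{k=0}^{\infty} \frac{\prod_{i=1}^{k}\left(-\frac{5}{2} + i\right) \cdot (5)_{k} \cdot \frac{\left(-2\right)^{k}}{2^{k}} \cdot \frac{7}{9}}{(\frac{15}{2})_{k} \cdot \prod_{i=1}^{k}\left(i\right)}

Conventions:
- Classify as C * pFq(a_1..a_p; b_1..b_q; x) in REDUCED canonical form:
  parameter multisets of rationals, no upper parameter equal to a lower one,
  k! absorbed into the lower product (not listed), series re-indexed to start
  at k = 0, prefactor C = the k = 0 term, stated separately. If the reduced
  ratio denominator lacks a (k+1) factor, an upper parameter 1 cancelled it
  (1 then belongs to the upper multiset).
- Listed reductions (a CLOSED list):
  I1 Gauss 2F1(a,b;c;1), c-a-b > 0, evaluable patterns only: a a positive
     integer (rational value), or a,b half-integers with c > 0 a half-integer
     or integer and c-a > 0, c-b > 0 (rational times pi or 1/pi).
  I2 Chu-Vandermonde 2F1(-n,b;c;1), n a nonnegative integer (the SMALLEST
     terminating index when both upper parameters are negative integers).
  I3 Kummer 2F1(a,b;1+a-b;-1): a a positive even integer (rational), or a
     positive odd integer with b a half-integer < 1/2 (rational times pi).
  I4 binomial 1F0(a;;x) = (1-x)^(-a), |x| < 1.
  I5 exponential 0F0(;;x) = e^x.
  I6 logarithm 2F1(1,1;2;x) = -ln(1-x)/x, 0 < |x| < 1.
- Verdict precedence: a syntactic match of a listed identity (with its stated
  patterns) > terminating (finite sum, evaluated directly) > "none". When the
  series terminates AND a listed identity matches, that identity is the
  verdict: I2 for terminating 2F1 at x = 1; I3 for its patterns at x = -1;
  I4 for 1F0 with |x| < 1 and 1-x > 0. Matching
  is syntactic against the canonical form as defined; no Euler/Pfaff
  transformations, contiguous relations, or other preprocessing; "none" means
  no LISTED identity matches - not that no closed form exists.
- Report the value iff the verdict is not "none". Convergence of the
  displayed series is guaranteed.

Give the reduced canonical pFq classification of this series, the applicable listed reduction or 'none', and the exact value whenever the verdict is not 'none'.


x = -1 here; the reduced form reads 2F1, upper {-\frac{3}{2}, 5}, lower {\frac{15}{2}}, C = \frac{7}{9}. Verdict: Kummer (I3) applies (x = -1; c = \frac{15}{2} equals 1+a-b for upper {-\frac{3}{2}, 5}: listed pattern). Exact value: \frac{35035}{65536} \cdot \pi.

First insight: t_0 being \frac{7}{9}, the product of the first k integers (C = 7/9) is k!.
Consecutive-term ratio: r(k) = -1 * (k-\frac{3}{2}) (k+5) / [(k+\frac{15}{2}) (k+1)] - rational in k. x = -1; t_0 = \frac{7}{9}; negate the roots.


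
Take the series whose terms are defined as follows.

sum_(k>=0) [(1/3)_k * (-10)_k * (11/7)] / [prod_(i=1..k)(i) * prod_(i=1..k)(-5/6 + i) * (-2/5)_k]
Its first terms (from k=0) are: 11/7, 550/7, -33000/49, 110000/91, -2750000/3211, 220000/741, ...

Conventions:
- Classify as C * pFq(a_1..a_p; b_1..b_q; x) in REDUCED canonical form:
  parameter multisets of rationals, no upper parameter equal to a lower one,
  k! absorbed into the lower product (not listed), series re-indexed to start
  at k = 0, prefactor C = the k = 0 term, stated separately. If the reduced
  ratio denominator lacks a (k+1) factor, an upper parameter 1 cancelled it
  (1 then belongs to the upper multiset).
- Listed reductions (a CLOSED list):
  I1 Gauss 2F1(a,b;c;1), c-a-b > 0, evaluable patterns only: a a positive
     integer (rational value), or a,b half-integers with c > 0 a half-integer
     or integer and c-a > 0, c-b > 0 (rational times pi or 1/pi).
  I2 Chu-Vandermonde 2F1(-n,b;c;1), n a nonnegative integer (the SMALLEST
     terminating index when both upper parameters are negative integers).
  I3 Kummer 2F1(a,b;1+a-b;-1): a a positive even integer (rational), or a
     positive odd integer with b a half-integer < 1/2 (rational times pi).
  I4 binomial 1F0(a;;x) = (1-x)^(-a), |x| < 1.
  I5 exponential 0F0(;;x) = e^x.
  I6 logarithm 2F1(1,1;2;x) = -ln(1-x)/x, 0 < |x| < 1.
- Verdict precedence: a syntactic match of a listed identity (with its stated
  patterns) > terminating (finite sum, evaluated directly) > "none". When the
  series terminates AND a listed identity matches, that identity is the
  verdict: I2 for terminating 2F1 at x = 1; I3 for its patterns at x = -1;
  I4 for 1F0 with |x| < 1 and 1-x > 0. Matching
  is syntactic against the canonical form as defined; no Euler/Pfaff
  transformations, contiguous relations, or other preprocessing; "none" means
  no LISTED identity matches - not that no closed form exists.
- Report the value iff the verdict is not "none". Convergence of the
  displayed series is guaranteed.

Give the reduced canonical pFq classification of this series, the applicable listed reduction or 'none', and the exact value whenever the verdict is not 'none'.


At argument 1: a 2F2 with upper {-10, 1/3}, lower {-2/5, 1/6}, scaled by C = 11/7. Verdict: terminating - upper parameter -10 makes this a finite sum (last index 10), evaluated exactly. Value: 59900498486890739/10153701571470093.

First insight: t_0 = 11/7 here, and the lower running product (C = 11/7, x = 1) is a rising factorial.
Adjacent-term ratio: r(k) = 1 * (k-10) (k+1/3) / [(k-2/5) (k+1/6) (k+1)] - poly over poly, x = 1 from leading terms; C = 11/7 at k = 0.


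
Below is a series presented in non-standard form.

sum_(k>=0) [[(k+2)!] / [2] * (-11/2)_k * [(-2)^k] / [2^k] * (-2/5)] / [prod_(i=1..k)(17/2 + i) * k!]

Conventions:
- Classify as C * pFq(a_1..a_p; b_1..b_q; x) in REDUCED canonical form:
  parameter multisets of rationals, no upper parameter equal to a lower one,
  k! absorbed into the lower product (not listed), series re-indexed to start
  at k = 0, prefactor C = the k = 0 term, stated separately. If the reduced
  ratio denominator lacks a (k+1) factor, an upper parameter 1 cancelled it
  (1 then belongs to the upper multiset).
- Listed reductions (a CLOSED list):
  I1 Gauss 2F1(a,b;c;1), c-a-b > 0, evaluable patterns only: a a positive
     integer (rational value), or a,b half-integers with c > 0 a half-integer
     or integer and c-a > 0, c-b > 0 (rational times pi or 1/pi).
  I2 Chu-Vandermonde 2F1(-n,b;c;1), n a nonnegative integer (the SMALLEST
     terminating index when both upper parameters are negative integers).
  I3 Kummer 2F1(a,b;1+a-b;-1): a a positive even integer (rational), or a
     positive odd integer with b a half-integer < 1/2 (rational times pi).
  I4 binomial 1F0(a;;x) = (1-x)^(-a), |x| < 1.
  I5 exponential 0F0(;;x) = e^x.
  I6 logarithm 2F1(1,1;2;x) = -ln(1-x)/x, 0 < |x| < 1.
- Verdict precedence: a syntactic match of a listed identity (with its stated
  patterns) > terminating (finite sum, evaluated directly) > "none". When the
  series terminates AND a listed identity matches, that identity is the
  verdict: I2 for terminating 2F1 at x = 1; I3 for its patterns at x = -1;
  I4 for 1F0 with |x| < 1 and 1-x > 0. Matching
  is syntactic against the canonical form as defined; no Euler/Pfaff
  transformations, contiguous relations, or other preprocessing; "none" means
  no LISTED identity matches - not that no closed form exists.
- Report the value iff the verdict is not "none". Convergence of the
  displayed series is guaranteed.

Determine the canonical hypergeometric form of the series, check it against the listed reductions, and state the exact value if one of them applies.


Prefactor -2/5, argument -1: 2F1 with upper {-11/2, 3} over lower {19/2}. Verdict: Kummer (I3) fires (x = -1; c = 19/2 equals 1+a-b for upper {-11/2, 3}: listed pattern). Sum: (-21879/32768) * pi.

Structural cue: t_0 being -2/5, the factorial ratio (prefactor -2/5) (k+a-1)!/(a-1)! is a rising factorial (a)_k.
Ratio: r(k) = (-1) * (k-11/2) (k+3) / [(k+19/2) (k+1)] - rational in k. x = (-1); t_0 = -2/5; negate the roots.


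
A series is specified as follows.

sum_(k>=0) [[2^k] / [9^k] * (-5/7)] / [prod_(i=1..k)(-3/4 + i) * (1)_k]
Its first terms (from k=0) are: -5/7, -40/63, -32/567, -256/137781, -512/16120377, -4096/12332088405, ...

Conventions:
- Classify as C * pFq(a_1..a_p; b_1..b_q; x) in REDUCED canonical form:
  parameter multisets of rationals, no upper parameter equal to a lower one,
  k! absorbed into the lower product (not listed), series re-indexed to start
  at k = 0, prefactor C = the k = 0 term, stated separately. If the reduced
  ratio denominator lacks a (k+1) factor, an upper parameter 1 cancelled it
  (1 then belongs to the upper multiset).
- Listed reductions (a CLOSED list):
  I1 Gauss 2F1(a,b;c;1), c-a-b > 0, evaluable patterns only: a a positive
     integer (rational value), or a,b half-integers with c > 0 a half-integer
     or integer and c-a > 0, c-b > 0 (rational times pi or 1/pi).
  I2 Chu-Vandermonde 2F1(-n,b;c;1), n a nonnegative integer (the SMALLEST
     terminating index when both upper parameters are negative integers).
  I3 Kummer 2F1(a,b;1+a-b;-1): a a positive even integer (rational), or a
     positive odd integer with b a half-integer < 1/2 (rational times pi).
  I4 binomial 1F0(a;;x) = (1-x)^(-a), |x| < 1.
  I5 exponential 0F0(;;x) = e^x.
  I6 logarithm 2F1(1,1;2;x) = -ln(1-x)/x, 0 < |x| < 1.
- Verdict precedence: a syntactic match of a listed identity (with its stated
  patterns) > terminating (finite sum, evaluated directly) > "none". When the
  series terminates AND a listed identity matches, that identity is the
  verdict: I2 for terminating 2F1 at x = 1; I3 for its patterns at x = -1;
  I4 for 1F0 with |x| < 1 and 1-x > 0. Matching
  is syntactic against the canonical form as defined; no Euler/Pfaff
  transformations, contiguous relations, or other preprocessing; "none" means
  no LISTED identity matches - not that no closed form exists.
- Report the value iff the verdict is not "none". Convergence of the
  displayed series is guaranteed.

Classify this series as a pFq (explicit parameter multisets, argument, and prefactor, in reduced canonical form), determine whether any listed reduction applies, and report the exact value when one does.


This is -5/7 * 0F1(-; 1/4; 2/9) in reduced canonical form. Verdict: no listed reduction: x = 2/9 and upper {-} fail every I1-I6 pattern.

Key observation: with t_0 = -5/7, (1)_k (C = -5/7, x = 2/9) is k! itself.
Consecutive-term ratio: r(k) = (2/9) * 1 / [(k+1/4) (k+1)] - rational in k, leading ratio (2/9); with t_0 = -5/7, classification follows.


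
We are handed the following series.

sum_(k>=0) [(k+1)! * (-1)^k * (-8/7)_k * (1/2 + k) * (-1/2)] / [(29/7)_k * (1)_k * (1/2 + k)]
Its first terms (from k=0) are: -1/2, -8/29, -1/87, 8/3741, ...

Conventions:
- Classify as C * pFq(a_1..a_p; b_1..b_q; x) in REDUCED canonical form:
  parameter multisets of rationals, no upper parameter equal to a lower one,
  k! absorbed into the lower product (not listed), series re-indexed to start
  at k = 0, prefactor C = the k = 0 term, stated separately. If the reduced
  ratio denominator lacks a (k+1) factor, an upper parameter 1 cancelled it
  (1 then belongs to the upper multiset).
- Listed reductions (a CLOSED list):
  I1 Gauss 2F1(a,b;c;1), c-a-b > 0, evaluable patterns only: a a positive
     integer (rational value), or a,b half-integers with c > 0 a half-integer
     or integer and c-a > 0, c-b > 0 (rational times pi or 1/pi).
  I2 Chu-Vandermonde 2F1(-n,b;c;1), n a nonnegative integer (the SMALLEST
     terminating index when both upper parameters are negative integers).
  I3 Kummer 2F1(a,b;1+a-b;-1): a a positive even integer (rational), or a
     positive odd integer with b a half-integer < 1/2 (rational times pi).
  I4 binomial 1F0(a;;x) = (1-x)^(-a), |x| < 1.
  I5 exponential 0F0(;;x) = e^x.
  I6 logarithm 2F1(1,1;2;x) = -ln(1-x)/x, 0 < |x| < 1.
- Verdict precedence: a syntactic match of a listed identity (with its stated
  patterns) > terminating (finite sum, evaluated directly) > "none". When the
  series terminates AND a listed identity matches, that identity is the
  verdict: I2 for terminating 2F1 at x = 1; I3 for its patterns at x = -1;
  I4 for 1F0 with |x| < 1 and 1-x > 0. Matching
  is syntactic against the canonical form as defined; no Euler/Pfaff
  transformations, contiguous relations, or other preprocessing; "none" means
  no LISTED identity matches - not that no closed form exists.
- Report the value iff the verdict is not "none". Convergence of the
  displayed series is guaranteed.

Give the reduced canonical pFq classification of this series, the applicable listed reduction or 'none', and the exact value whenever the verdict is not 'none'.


Canonical form: C = -1/2 times 2F1 with upper {-8/7, 2}, lower {29/7}, x = -1. Verdict: the Kummer evaluation I3 applies (x = -1; c = 29/7 equals 1+a-b for upper {-8/7, 2}: listed pattern). Sum: -11/14.

The tell: t_0 = -1/2 here, and the factorial ratio (C = -1/2) (k+a-1)!/(a-1)! is a rising factorial (a)_k.
Term ratio: r(k) = (-1) * (k-8/7) (k+2) / [(k+29/7) (k+1)] - rational in k, leading ratio (-1); with t_0 = -1/2, classification follows.


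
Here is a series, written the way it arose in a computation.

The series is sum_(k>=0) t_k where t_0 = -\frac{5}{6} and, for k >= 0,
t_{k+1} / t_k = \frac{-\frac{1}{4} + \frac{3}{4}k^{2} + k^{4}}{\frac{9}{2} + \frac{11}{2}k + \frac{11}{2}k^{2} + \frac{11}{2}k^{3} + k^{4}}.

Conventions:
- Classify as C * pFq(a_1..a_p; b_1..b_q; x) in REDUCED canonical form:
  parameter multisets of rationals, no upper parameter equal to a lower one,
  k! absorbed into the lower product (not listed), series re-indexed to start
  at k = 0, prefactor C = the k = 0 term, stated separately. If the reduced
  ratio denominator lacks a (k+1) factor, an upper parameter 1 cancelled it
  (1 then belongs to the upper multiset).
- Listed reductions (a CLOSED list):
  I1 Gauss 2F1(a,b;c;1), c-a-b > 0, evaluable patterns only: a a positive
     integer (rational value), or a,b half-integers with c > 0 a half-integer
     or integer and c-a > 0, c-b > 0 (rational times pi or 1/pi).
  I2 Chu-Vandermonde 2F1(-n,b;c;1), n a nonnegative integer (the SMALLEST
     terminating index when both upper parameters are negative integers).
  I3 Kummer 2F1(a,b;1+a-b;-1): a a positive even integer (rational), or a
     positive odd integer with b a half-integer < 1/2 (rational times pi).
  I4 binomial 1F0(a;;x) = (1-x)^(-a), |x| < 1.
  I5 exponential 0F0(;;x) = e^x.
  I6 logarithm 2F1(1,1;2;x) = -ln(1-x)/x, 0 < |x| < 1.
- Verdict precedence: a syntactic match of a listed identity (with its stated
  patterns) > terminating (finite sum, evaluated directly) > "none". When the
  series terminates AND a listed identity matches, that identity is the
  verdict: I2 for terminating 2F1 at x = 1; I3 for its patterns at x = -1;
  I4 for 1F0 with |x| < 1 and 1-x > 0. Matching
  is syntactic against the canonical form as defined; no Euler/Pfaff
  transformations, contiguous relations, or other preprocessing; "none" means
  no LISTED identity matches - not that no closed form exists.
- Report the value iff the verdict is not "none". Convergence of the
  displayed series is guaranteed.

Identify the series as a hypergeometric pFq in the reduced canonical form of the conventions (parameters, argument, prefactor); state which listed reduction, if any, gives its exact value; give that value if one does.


Prefactor -\frac{5}{6}, argument 1: 2F1 with upper {-\frac{1}{2}, \frac{1}{2}} over lower {\frac{9}{2}}. Verdict: Gauss's theorem I1 (half-integer case) fires (x = 1; upper {-\frac{1}{2}, \frac{1}{2}} half-integers, c = \frac{9}{2} in the evaluable pattern). Sum: \left(-\frac{6125}{24576}\right) \cdot \pi.

Key observation: from the first term -\frac{5}{6}: the expanded ratio factors over Q; prefactor -5/6, roots give parameters.
Adjacent-term ratio: r(k) = 1 * (k-\frac{1}{2}) (k+\frac{1}{2}) / [(k+\frac{9}{2}) (k+1)] - rational in k. x = 1; t_0 = -\frac{5}{6}; negate the roots.


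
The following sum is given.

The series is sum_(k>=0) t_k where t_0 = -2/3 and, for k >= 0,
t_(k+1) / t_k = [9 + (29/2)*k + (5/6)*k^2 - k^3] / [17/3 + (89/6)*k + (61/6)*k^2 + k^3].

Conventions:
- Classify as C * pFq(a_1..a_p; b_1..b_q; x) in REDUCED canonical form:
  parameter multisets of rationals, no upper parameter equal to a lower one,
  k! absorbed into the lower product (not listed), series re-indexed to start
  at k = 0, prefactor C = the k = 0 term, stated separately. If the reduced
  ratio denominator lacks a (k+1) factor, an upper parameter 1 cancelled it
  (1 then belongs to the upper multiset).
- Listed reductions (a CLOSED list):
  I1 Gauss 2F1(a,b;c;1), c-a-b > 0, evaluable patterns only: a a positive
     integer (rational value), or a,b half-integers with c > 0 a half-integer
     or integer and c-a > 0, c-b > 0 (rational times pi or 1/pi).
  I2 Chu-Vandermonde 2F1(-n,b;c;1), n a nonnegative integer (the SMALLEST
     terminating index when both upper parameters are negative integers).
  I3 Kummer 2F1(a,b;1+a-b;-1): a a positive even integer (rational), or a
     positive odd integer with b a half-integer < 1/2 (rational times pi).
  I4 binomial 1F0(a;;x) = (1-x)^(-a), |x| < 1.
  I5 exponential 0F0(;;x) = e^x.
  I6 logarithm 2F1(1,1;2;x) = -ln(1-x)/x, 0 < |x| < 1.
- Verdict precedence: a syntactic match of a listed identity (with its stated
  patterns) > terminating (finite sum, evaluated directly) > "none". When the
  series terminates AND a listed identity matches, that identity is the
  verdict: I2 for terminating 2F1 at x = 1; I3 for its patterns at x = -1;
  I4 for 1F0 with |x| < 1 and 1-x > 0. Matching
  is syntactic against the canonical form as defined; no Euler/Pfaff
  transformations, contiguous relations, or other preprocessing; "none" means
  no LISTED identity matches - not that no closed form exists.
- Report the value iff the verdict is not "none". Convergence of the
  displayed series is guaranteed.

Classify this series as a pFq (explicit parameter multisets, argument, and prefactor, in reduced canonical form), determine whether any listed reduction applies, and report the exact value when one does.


First insight: t_0 = -2/3 here, and roots of the ratio polynomials (C = -2/3, x = -1) are the negated parameters.
Term ratio: r(k) = (-1) * (k-9/2) (k+3) / [(k+17/2) (k+1)] ; factor over Q: parameters, x = (-1), and C = -2/3.

Classification (C = -2/3): 2F1 with upper {-9/2, 3}, lower {17/2}, argument x = -1. Verdict: Kummer's theorem (I3) matches (x = -1; c = 17/2 equals 1+a-b for upper {-9/2, 3}: listed pattern). Sum: (-15015/16384) * pi.
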